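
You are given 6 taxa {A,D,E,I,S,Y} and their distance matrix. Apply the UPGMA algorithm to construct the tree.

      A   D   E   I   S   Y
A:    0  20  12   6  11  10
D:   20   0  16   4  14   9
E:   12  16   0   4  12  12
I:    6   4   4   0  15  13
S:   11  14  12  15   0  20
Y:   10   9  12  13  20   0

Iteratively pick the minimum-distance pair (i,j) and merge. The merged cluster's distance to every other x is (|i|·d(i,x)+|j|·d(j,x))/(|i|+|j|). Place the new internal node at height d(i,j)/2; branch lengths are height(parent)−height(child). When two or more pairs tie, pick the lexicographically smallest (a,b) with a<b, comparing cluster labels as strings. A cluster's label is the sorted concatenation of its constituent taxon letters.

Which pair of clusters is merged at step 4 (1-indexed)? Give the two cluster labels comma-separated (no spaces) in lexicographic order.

1. join D+I (d=4) ⇒ DI; edges |D|=2, |I|=2
  updated: d(A,DI)=13, d(DI,E)=10, d(DI,S)=29/2, d(DI,Y)=11
2. join A+Y (d=10) ⇒ AY; edges |A|=5, |Y|=5
  updated: d(AY,DI)=12, d(AY,E)=12, d(AY,S)=31/2
3. join DI+E (d=10) ⇒ DEI; edges |DI|=3, |E|=5
  updated: d(AY,DEI)=12, d(DEI,S)=41/3
4. join AY+DEI (d=12) ⇒ ADEIY; edges |AY|=1, |DEI|=1
  updated: d(ADEIY,S)=72/5
5. join ADEIY+S (d=72/5) ⇒ ADEISY; edges |ADEIY|=6/5, |S|=36/5
final tree: (((A:5,Y:5):1,((D:2,I:2):3,E:5):1):6/5,S:36/5)
total length: 162/5

AY,DEI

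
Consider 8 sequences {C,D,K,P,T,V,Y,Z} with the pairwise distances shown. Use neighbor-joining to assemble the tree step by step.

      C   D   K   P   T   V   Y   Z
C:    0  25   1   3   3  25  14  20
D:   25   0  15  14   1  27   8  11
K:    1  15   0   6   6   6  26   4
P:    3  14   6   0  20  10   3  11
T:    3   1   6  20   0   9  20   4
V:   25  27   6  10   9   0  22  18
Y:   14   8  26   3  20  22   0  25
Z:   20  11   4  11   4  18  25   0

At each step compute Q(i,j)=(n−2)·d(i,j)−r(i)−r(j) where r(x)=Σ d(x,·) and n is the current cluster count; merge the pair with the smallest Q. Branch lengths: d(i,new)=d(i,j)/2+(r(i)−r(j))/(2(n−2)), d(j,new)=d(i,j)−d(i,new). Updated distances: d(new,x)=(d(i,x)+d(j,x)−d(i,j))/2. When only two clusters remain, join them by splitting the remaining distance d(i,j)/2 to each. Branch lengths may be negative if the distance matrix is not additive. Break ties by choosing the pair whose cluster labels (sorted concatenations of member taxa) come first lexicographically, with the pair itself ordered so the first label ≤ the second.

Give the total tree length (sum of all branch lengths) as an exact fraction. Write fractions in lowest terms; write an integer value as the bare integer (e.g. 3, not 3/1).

step 1: merge (D,Y) at d=8, Q=-171; branch lengths D→31/12, Y→65/12; new cluster DY
  updated: d(C,DY)=31/2, d(DY,K)=33/2, d(DY,P)=9/2, d(DY,T)=13/2, d(DY,V)=41/2, d(DY,Z)=14
step 2: merge (DY,P) at d=9/2, Q=-219/2; branch lengths DY→91/20, P→-1/20; new cluster DPY
  updated: d(C,DPY)=7, d(DPY,K)=9, d(DPY,T)=11, d(DPY,V)=13, d(DPY,Z)=41/4
step 3: merge (C,DPY) at d=7, Q=-313/4; branch lengths C→135/32, DPY→89/32; new cluster CDPY
  updated: d(CDPY,K)=3/2, d(CDPY,T)=7/2, d(CDPY,V)=31/2, d(CDPY,Z)=93/8
step 4: merge (T,Z) at d=4, Q=-385/8; branch lengths T→-25/48, Z→217/48; new cluster TZ
  updated: d(CDPY,TZ)=89/16, d(K,TZ)=3, d(TZ,V)=23/2
step 5: merge (CDPY,TZ) at d=89/16, Q=-63/2; branch lengths CDPY→109/32, TZ→69/32; new cluster CDPTYZ
  updated: d(CDPTYZ,K)=-17/32, d(CDPTYZ,V)=343/32
step 6: merge (CDPTYZ,K) at d=-17/32, Q=-259/16; branch lengths CDPTYZ→67/32, K→-21/8; new cluster CDKPTYZ
  updated: d(CDKPTYZ,V)=69/8
step 7: merge (CDKPTYZ,V) at d=69/8; branch lengths CDKPTYZ→69/16, V→69/16; new cluster CDKPTVYZ
final tree: ((((C:135/32,((D:31/12,Y:65/12):91/20,P:-1/20):89/32):109/32,(T:-25/48,Z:217/48):69/32):67/32,K:-21/8):69/16,V:69/16)
total length: 1189/32

1189/32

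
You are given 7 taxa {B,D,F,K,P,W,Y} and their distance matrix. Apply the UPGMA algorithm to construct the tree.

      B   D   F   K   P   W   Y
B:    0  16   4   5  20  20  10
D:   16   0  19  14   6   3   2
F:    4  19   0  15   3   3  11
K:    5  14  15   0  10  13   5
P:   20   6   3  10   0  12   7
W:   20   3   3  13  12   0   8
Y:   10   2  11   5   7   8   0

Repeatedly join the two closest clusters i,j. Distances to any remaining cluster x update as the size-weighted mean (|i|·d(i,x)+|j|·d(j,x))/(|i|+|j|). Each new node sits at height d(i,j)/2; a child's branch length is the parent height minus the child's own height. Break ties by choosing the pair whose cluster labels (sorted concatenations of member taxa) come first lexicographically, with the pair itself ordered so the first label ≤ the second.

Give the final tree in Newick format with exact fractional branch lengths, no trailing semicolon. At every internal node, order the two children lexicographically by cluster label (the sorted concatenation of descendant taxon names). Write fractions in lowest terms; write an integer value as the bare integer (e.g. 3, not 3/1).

((B:5/2,K:5/2):77/20,(((D:1,Y:1):7/4,W:11/4):25/12,(F:3/2,P:3/2):10/3):91/60)

iteration 1: select D,Y (d=2); attach at lengths (1, 1); label the merged cluster DY
  updated: d(B,DY)=13, d(DY,F)=15, d(DY,K)=19/2, d(DY,P)=13/2, d(DY,W)=11/2
iteration 2: select F,P (d=3); attach at lengths (3/2, 3/2); label the merged cluster FP
  updated: d(B,FP)=12, d(DY,FP)=43/4, d(FP,K)=25/2, d(FP,W)=15/2
iteration 3: select B,K (d=5); attach at lengths (5/2, 5/2); label the merged cluster BK
  updated: d(BK,DY)=45/4, d(BK,FP)=49/4, d(BK,W)=33/2
iteration 4: select DY,W (d=11/2); attach at lengths (7/4, 11/4); label the merged cluster DWY
  updated: d(BK,DWY)=13, d(DWY,FP)=29/3
iteration 5: select DWY,FP (d=29/3); attach at lengths (25/12, 10/3); label the merged cluster DFPWY
  updated: d(BK,DFPWY)=127/10
iteration 6: select BK,DFPWY (d=127/10); attach at lengths (77/20, 91/60); label the merged cluster BDFKPWY
final tree: ((B:5/2,K:5/2):77/20,(((D:1,Y:1):7/4,W:11/4):25/12,(F:3/2,P:3/2):10/3):91/60)
total length: 1517/60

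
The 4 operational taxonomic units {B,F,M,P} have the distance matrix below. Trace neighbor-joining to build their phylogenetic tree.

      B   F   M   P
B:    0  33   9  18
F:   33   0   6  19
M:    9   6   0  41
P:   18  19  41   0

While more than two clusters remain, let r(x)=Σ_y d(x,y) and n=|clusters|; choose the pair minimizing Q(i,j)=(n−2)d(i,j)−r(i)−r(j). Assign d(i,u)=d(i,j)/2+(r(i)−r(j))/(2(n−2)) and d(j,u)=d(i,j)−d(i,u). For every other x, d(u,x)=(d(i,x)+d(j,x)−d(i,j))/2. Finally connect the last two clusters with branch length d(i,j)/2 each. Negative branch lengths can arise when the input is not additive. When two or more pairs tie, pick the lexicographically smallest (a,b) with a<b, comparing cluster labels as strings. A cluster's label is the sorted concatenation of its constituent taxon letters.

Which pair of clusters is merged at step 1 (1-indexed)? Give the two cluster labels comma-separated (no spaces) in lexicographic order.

step 1: merge (B,P) at d=18, Q=-102; branch lengths B→9/2, P→27/2; new cluster BP
  updated: d(BP,F)=17, d(BP,M)=16
step 2: merge (BP,F) at d=17, Q=-39; branch lengths BP→27/2, F→7/2; new cluster BFP
  updated: d(BFP,M)=5/2
step 3: merge (BFP,M) at d=5/2; branch lengths BFP→5/4, M→5/4; new cluster BFMP
final tree: (((B:9/2,P:27/2):27/2,F:7/2):5/4,M:5/4)
total length: 75/2

B,P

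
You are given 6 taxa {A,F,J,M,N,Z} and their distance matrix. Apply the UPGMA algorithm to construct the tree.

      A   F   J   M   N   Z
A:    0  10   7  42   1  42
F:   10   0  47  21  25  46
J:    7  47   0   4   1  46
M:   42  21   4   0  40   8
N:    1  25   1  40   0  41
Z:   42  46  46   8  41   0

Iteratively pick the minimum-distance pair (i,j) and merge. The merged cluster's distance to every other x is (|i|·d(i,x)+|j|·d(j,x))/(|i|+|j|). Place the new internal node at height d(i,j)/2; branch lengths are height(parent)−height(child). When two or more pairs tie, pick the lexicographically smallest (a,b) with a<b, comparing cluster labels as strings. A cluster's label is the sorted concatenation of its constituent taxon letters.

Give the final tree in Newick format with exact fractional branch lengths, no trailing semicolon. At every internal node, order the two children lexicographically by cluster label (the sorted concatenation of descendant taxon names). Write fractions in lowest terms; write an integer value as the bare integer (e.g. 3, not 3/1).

1. join A+N (d=1) ⇒ AN; edges |A|=1/2, |N|=1/2
  updated: d(AN,F)=35/2, d(AN,J)=4, d(AN,M)=41, d(AN,Z)=83/2
2. join AN+J (d=4) ⇒ AJN; edges |AN|=3/2, |J|=2
  updated: d(AJN,F)=82/3, d(AJN,M)=86/3, d(AJN,Z)=43
3. join M+Z (d=8) ⇒ MZ; edges |M|=4, |Z|=4
  updated: d(AJN,MZ)=215/6, d(F,MZ)=67/2
4. join AJN+F (d=82/3) ⇒ AFJN; edges |AJN|=35/3, |F|=41/3
  updated: d(AFJN,MZ)=141/4
5. join AFJN+MZ (d=141/4) ⇒ AFJMNZ; edges |AFJN|=95/24, |MZ|=109/8
final tree: ((((A:1/2,N:1/2):3/2,J:2):35/3,F:41/3):95/24,(M:4,Z:4):109/8)
total length: 665/12

((((A:1/2,N:1/2):3/2,J:2):35/3,F:41/3):95/24,(M:4,Z:4):109/8)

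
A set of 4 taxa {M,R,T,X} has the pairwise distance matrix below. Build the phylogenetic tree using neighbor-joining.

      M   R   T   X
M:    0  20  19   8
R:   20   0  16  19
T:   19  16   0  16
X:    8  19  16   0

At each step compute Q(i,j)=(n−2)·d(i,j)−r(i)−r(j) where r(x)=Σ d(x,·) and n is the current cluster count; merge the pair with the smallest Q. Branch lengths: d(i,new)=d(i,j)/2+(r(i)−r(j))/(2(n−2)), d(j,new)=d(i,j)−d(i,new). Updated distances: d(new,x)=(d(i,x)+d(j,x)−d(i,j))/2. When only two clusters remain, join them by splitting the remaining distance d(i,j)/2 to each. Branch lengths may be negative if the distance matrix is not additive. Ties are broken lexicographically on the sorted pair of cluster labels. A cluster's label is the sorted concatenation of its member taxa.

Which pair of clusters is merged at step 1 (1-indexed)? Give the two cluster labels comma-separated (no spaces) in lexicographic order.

M,X

1. join M+X (d=8, Q=-74) ⇒ MX; edges |M|=5, |X|=3
  updated: d(MX,R)=31/2, d(MX,T)=27/2
2. join MX+R (d=31/2, Q=-45) ⇒ MRX; edges |MX|=13/2, |R|=9
  updated: d(MRX,T)=7
3. join MRX+T (d=7) ⇒ MRTX; edges |MRX|=7/2, |T|=7/2
final tree: (((M:5,X:3):13/2,R:9):7/2,T:7/2)
total length: 61/2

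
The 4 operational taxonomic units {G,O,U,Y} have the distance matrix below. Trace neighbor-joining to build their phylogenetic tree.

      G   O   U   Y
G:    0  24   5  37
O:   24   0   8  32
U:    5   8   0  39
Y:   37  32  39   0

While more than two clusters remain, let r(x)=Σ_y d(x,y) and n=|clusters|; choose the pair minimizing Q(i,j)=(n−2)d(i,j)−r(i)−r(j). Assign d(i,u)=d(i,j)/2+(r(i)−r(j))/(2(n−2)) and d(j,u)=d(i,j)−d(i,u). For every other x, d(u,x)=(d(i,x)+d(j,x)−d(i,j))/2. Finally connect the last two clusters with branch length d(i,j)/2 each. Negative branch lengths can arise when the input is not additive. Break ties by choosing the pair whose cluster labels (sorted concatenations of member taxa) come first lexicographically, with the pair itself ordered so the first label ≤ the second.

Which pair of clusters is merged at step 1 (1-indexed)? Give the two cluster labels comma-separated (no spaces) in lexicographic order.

1. join G+U (d=5, Q=-108) ⇒ GU; edges |G|=6, |U|=-1
  updated: d(GU,O)=27/2, d(GU,Y)=71/2
2. join GU+O (d=27/2, Q=-81) ⇒ GOU; edges |GU|=17/2, |O|=5
  updated: d(GOU,Y)=27
3. join GOU+Y (d=27) ⇒ GOUY; edges |GOU|=27/2, |Y|=27/2
final tree: (((G:6,U:-1):17/2,O:5):27/2,Y:27/2)
total length: 91/2

G,U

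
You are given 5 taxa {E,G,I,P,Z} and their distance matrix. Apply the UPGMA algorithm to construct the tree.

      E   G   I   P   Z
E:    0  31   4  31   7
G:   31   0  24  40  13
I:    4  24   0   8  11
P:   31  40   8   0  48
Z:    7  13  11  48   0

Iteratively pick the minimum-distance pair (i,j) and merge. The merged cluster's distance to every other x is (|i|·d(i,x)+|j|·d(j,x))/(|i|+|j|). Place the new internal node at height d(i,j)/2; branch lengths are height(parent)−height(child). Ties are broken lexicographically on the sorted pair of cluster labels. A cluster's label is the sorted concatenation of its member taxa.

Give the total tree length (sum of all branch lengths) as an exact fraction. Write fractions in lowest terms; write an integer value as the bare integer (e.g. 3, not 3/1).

step 1: merge (E,I) at d=4; branch lengths E→2, I→2; new cluster EI
  updated: d(EI,G)=55/2, d(EI,P)=39/2, d(EI,Z)=9
step 2: merge (EI,Z) at d=9; branch lengths EI→5/2, Z→9/2; new cluster EIZ
  updated: d(EIZ,G)=68/3, d(EIZ,P)=29
step 3: merge (EIZ,G) at d=68/3; branch lengths EIZ→41/6, G→34/3; new cluster EGIZ
  updated: d(EGIZ,P)=127/4
step 4: merge (EGIZ,P) at d=127/4; branch lengths EGIZ→109/24, P→127/8; new cluster EGIPZ
final tree: ((((E:2,I:2):5/2,Z:9/2):41/6,G:34/3):109/24,P:127/8)
total length: 595/12

595/12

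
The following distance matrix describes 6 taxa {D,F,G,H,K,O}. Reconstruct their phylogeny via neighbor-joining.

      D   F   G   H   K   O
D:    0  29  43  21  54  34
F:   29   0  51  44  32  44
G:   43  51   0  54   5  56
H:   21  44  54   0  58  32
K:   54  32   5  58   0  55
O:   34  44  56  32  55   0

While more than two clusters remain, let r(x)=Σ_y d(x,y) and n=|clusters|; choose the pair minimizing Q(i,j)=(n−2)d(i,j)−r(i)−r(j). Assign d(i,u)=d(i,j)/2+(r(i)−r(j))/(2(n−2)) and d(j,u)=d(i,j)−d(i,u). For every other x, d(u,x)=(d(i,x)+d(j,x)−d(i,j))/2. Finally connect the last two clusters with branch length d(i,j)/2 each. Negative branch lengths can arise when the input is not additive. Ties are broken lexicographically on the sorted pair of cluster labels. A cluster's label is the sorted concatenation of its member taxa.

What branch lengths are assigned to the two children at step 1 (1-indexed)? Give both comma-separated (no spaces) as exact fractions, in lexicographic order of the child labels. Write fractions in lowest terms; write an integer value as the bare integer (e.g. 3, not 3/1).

25/8,15/8

step 1: merge (G,K) at d=5, Q=-393; branch lengths G→25/8, K→15/8; new cluster GK
  updated: d(D,GK)=46, d(F,GK)=39, d(GK,H)=107/2, d(GK,O)=53
step 2: merge (F,GK) at d=39, Q=-461/2; branch lengths F→163/12, GK→305/12; new cluster FGK
  updated: d(D,FGK)=18, d(FGK,H)=117/4, d(FGK,O)=29
step 3: merge (D,FGK) at d=18, Q=-453/4; branch lengths D→131/16, FGK→157/16; new cluster DFGK
  updated: d(DFGK,H)=129/8, d(DFGK,O)=45/2
step 4: merge (DFGK,H) at d=129/8, Q=-565/8; branch lengths DFGK→53/16, H→205/16; new cluster DFGHK
  updated: d(DFGHK,O)=307/16
step 5: merge (DFGHK,O) at d=307/16; branch lengths DFGHK→307/32, O→307/32; new cluster DFGHKO
final tree: (((D:131/16,(F:163/12,(G:25/8,K:15/8):305/12):157/16):53/16,H:205/16):307/32,O:307/32)
total length: 1557/16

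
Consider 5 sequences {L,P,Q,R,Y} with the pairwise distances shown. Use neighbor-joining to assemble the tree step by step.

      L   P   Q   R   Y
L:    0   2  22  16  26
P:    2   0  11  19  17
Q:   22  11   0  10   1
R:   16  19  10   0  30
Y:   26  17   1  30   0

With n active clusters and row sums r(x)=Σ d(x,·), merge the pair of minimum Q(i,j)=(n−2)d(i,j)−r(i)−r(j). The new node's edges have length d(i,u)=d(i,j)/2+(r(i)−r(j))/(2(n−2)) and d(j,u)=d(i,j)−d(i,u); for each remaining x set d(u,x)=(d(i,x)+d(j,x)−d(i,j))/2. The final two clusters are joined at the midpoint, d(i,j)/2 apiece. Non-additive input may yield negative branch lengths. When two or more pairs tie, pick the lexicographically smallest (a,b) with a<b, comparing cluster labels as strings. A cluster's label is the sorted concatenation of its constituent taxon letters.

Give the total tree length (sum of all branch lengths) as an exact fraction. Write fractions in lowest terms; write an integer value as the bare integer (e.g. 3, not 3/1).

iteration 1: select Q,Y (d=1, Q=-115); attach at lengths (-9/2, 11/2); label the merged cluster QY
  updated: d(L,QY)=47/2, d(P,QY)=27/2, d(QY,R)=39/2
iteration 2: select L,P (d=2, Q=-72); attach at lengths (11/4, -3/4); label the merged cluster LP
  updated: d(LP,QY)=35/2, d(LP,R)=33/2
iteration 3: select LP,QY (d=35/2, Q=-107/2); attach at lengths (29/4, 41/4); label the merged cluster LPQY
  updated: d(LPQY,R)=37/4
iteration 4: select LPQY,R (d=37/4); attach at lengths (37/8, 37/8); label the merged cluster LPQRY
final tree: (((L:11/4,P:-3/4):29/4,(Q:-9/2,Y:11/2):41/4):37/8,R:37/8)
total length: 119/4

119/4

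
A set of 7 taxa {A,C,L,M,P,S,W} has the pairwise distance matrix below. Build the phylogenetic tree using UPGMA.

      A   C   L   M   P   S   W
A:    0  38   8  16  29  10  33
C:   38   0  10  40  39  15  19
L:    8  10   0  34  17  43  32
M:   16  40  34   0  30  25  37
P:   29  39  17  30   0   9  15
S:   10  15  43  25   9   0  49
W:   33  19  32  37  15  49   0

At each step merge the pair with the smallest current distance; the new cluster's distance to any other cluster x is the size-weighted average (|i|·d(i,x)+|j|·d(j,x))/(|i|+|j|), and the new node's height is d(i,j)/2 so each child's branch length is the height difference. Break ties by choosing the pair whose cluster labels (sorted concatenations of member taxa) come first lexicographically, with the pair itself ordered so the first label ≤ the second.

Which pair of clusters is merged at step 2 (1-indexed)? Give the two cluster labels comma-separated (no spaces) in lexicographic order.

step 1: merge (A,L) at d=8; branch lengths A→4, L→4; new cluster AL
  updated: d(AL,C)=24, d(AL,M)=25, d(AL,P)=23, d(AL,S)=53/2, d(AL,W)=65/2
step 2: merge (P,S) at d=9; branch lengths P→9/2, S→9/2; new cluster PS
  updated: d(AL,PS)=99/4, d(C,PS)=27, d(M,PS)=55/2, d(PS,W)=32
step 3: merge (C,W) at d=19; branch lengths C→19/2, W→19/2; new cluster CW
  updated: d(AL,CW)=113/4, d(CW,M)=77/2, d(CW,PS)=59/2
step 4: merge (AL,PS) at d=99/4; branch lengths AL→67/8, PS→63/8; new cluster ALPS
  updated: d(ALPS,CW)=231/8, d(ALPS,M)=105/4
step 5: merge (ALPS,M) at d=105/4; branch lengths ALPS→3/4, M→105/8; new cluster ALMPS
  updated: d(ALMPS,CW)=154/5
step 6: merge (ALMPS,CW) at d=154/5; branch lengths ALMPS→91/40, CW→59/10; new cluster ACLMPSW
final tree: ((((A:4,L:4):67/8,(P:9/2,S:9/2):63/8):3/4,M:105/8):91/40,(C:19/2,W:19/2):59/10)
total length: 743/10

P,S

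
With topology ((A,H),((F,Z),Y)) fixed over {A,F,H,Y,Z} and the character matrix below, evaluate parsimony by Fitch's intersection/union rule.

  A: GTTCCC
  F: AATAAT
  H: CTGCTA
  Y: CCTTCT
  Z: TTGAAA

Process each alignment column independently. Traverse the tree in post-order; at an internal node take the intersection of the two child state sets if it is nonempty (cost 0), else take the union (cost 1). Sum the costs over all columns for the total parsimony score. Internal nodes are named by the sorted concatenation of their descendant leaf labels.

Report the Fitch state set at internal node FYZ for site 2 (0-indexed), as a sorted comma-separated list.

T

[col 0] AH: children A:{G}, H:{C} ∪→ {C,G}; cost 1
[col 0] FZ: children F:{A}, Z:{T} ∪→ {A,T}; cost 1
[col 0] FYZ: children FZ:{A,T}, Y:{C} ∪→ {A,C,T}; cost 1
[col 0] AFHYZ: children AH:{C,G}, FYZ:{A,C,T} ∩→ {C}; cost 0
[col 1] AH: children A:{T}, H:{T} ∩→ {T}; cost 0
[col 1] FZ: children F:{A}, Z:{T} ∪→ {A,T}; cost 1
[col 1] FYZ: children FZ:{A,T}, Y:{C} ∪→ {A,C,T}; cost 1
[col 1] AFHYZ: children AH:{T}, FYZ:{A,C,T} ∩→ {T}; cost 0
[col 2] AH: children A:{T}, H:{G} ∪→ {G,T}; cost 1
[col 2] FZ: children F:{T}, Z:{G} ∪→ {G,T}; cost 1
[col 2] FYZ: children FZ:{G,T}, Y:{T} ∩→ {T}; cost 0
[col 2] AFHYZ: children AH:{G,T}, FYZ:{T} ∩→ {T}; cost 0
[col 3] AH: children A:{C}, H:{C} ∩→ {C}; cost 0
[col 3] FZ: children F:{A}, Z:{A} ∩→ {A}; cost 0
[col 3] FYZ: children FZ:{A}, Y:{T} ∪→ {A,T}; cost 1
[col 3] AFHYZ: children AH:{C}, FYZ:{A,T} ∪→ {A,C,T}; cost 1
[col 4] AH: children A:{C}, H:{T} ∪→ {C,T}; cost 1
[col 4] FZ: children F:{A}, Z:{A} ∩→ {A}; cost 0
[col 4] FYZ: children FZ:{A}, Y:{C} ∪→ {A,C}; cost 1
[col 4] AFHYZ: children AH:{C,T}, FYZ:{A,C} ∩→ {C}; cost 0
[col 5] AH: children A:{C}, H:{A} ∪→ {A,C}; cost 1
[col 5] FZ: children F:{T}, Z:{A} ∪→ {A,T}; cost 1
[col 5] FYZ: children FZ:{A,T}, Y:{T} ∩→ {T}; cost 0
[col 5] AFHYZ: children AH:{A,C}, FYZ:{T} ∪→ {A,C,T}; cost 1
per-site changes: [3, 2, 2, 2, 2, 3]; total = 14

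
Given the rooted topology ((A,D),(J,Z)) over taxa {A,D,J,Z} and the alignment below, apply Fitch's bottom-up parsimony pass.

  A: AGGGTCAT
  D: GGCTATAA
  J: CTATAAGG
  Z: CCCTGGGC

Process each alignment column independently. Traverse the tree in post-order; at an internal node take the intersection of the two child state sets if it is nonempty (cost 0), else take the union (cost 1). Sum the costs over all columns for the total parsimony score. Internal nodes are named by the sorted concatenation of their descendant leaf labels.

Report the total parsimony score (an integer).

site 0, node AD: A={A} ∪ D={G} → {A,G} (+1)
site 0, node JZ: J={C} ∩ Z={C} → {C} (+0)
site 0, node ADJZ: AD={A,G} ∪ JZ={C} → {A,C,G} (+1)
site 1, node AD: A={G} ∩ D={G} → {G} (+0)
site 1, node JZ: J={T} ∪ Z={C} → {C,T} (+1)
site 1, node ADJZ: AD={G} ∪ JZ={C,T} → {C,G,T} (+1)
site 2, node AD: A={G} ∪ D={C} → {C,G} (+1)
site 2, node JZ: J={A} ∪ Z={C} → {A,C} (+1)
site 2, node ADJZ: AD={C,G} ∩ JZ={A,C} → {C} (+0)
site 3, node AD: A={G} ∪ D={T} → {G,T} (+1)
site 3, node JZ: J={T} ∩ Z={T} → {T} (+0)
site 3, node ADJZ: AD={G,T} ∩ JZ={T} → {T} (+0)
site 4, node AD: A={T} ∪ D={A} → {A,T} (+1)
site 4, node JZ: J={A} ∪ Z={G} → {A,G} (+1)
site 4, node ADJZ: AD={A,T} ∩ JZ={A,G} → {A} (+0)
site 5, node AD: A={C} ∪ D={T} → {C,T} (+1)
site 5, node JZ: J={A} ∪ Z={G} → {A,G} (+1)
site 5, node ADJZ: AD={C,T} ∪ JZ={A,G} → {A,C,G,T} (+1)
site 6, node AD: A={A} ∩ D={A} → {A} (+0)
site 6, node JZ: J={G} ∩ Z={G} → {G} (+0)
site 6, node ADJZ: AD={A} ∪ JZ={G} → {A,G} (+1)
site 7, node AD: A={T} ∪ D={A} → {A,T} (+1)
site 7, node JZ: J={G} ∪ Z={C} → {C,G} (+1)
site 7, node ADJZ: AD={A,T} ∪ JZ={C,G} → {A,C,G,T} (+1)
per-site changes: [2, 2, 2, 1, 2, 3, 1, 3]; total = 16

16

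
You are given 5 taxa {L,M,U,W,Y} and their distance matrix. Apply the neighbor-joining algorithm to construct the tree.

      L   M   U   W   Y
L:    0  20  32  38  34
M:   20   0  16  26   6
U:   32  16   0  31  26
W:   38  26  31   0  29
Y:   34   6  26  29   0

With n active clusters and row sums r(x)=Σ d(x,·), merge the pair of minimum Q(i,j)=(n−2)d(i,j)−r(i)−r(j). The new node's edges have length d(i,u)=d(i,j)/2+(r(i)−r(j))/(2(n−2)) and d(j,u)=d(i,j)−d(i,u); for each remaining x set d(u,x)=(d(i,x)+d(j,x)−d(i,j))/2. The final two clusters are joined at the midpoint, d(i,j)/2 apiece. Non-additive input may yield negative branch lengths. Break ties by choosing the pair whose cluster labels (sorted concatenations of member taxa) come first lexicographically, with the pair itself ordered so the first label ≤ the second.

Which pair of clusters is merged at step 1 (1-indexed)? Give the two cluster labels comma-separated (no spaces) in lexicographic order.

M,Y

step 1: merge (M,Y) at d=6, Q=-145; branch lengths M→-3/2, Y→15/2; new cluster MY
  updated: d(L,MY)=24, d(MY,U)=18, d(MY,W)=49/2
step 2: merge (L,MY) at d=24, Q=-225/2; branch lengths L→151/8, MY→41/8; new cluster LMY
  updated: d(LMY,U)=13, d(LMY,W)=77/4
step 3: merge (LMY,U) at d=13, Q=-253/4; branch lengths LMY→5/8, U→99/8; new cluster LMUY
  updated: d(LMUY,W)=149/8
step 4: merge (LMUY,W) at d=149/8; branch lengths LMUY→149/16, W→149/16; new cluster LMUWY
final tree: (((L:151/8,(M:-3/2,Y:15/2):41/8):5/8,U:99/8):149/16,W:149/16)
total length: 493/8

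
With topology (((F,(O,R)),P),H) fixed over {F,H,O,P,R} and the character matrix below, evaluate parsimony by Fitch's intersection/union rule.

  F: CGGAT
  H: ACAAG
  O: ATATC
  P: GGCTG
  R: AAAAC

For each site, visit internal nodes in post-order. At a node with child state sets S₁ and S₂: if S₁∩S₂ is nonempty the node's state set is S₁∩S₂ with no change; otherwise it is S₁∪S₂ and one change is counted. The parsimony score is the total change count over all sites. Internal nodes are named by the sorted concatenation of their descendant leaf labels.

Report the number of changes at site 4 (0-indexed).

2

[col 0] OR: children O:{A}, R:{A} ∩→ {A}; cost 0
[col 0] FOR: children F:{C}, OR:{A} ∪→ {A,C}; cost 1
[col 0] FOPR: children FOR:{A,C}, P:{G} ∪→ {A,C,G}; cost 1
[col 0] FHOPR: children FOPR:{A,C,G}, H:{A} ∩→ {A}; cost 0
[col 1] OR: children O:{T}, R:{A} ∪→ {A,T}; cost 1
[col 1] FOR: children F:{G}, OR:{A,T} ∪→ {A,G,T}; cost 1
[col 1] FOPR: children FOR:{A,G,T}, P:{G} ∩→ {G}; cost 0
[col 1] FHOPR: children FOPR:{G}, H:{C} ∪→ {C,G}; cost 1
[col 2] OR: children O:{A}, R:{A} ∩→ {A}; cost 0
[col 2] FOR: children F:{G}, OR:{A} ∪→ {A,G}; cost 1
[col 2] FOPR: children FOR:{A,G}, P:{C} ∪→ {A,C,G}; cost 1
[col 2] FHOPR: children FOPR:{A,C,G}, H:{A} ∩→ {A}; cost 0
[col 3] OR: children O:{T}, R:{A} ∪→ {A,T}; cost 1
[col 3] FOR: children F:{A}, OR:{A,T} ∩→ {A}; cost 0
[col 3] FOPR: children FOR:{A}, P:{T} ∪→ {A,T}; cost 1
[col 3] FHOPR: children FOPR:{A,T}, H:{A} ∩→ {A}; cost 0
[col 4] OR: children O:{C}, R:{C} ∩→ {C}; cost 0
[col 4] FOR: children F:{T}, OR:{C} ∪→ {C,T}; cost 1
[col 4] FOPR: children FOR:{C,T}, P:{G} ∪→ {C,G,T}; cost 1
[col 4] FHOPR: children FOPR:{C,G,T}, H:{G} ∩→ {G}; cost 0
per-site changes: [2, 3, 2, 2, 2]; total = 11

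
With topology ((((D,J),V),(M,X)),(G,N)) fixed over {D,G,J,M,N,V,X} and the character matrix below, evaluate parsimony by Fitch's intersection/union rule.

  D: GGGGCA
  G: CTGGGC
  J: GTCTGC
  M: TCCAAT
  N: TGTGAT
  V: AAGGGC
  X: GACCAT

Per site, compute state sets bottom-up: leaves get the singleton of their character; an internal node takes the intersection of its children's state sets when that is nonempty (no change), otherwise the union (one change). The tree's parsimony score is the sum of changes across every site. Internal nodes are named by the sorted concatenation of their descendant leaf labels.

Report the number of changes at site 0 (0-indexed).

site 0, node DJ: D={G} ∩ J={G} → {G} (+0)
site 0, node DJV: DJ={G} ∪ V={A} → {A,G} (+1)
site 0, node MX: M={T} ∪ X={G} → {G,T} (+1)
site 0, node DJMVX: DJV={A,G} ∩ MX={G,T} → {G} (+0)
site 0, node GN: G={C} ∪ N={T} → {C,T} (+1)
site 0, node DGJMNVX: DJMVX={G} ∪ GN={C,T} → {C,G,T} (+1)
site 1, node DJ: D={G} ∪ J={T} → {G,T} (+1)
site 1, node DJV: DJ={G,T} ∪ V={A} → {A,G,T} (+1)
site 1, node MX: M={C} ∪ X={A} → {A,C} (+1)
site 1, node DJMVX: DJV={A,G,T} ∩ MX={A,C} → {A} (+0)
site 1, node GN: G={T} ∪ N={G} → {G,T} (+1)
site 1, node DGJMNVX: DJMVX={A} ∪ GN={G,T} → {A,G,T} (+1)
site 2, node DJ: D={G} ∪ J={C} → {C,G} (+1)
site 2, node DJV: DJ={C,G} ∩ V={G} → {G} (+0)
site 2, node MX: M={C} ∩ X={C} → {C} (+0)
site 2, node DJMVX: DJV={G} ∪ MX={C} → {C,G} (+1)
site 2, node GN: G={G} ∪ N={T} → {G,T} (+1)
site 2, node DGJMNVX: DJMVX={C,G} ∩ GN={G,T} → {G} (+0)
site 3, node DJ: D={G} ∪ J={T} → {G,T} (+1)
site 3, node DJV: DJ={G,T} ∩ V={G} → {G} (+0)
site 3, node MX: M={A} ∪ X={C} → {A,C} (+1)
site 3, node DJMVX: DJV={G} ∪ MX={A,C} → {A,C,G} (+1)
site 3, node GN: G={G} ∩ N={G} → {G} (+0)
site 3, node DGJMNVX: DJMVX={A,C,G} ∩ GN={G} → {G} (+0)
site 4, node DJ: D={C} ∪ J={G} → {C,G} (+1)
site 4, node DJV: DJ={C,G} ∩ V={G} → {G} (+0)
site 4, node MX: M={A} ∩ X={A} → {A} (+0)
site 4, node DJMVX: DJV={G} ∪ MX={A} → {A,G} (+1)
site 4, node GN: G={G} ∪ N={A} → {A,G} (+1)
site 4, node DGJMNVX: DJMVX={A,G} ∩ GN={A,G} → {A,G} (+0)
site 5, node DJ: D={A} ∪ J={C} → {A,C} (+1)
site 5, node DJV: DJ={A,C} ∩ V={C} → {C} (+0)
site 5, node MX: M={T} ∩ X={T} → {T} (+0)
site 5, node DJMVX: DJV={C} ∪ MX={T} → {C,T} (+1)
site 5, node GN: G={C} ∪ N={T} → {C,T} (+1)
site 5, node DGJMNVX: DJMVX={C,T} ∩ GN={C,T} → {C,T} (+0)
per-site changes: [4, 5, 3, 3, 3, 3]; total = 21

4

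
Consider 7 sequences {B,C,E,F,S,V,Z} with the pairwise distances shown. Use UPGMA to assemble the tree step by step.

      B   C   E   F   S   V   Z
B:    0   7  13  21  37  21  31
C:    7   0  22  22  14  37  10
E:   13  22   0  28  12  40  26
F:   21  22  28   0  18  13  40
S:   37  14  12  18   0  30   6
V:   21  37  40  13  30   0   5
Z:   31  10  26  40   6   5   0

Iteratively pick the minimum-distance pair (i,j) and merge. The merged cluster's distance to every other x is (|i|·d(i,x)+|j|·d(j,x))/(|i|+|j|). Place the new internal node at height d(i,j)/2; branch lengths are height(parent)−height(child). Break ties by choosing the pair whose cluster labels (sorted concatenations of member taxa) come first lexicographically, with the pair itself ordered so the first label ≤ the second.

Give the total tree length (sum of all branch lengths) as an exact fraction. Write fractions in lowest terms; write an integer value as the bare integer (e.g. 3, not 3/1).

iteration 1: select V,Z (d=5); attach at lengths (5/2, 5/2); label the merged cluster VZ
  updated: d(B,VZ)=26, d(C,VZ)=47/2, d(E,VZ)=33, d(F,VZ)=53/2, d(S,VZ)=18
iteration 2: select B,C (d=7); attach at lengths (7/2, 7/2); label the merged cluster BC
  updated: d(BC,E)=35/2, d(BC,F)=43/2, d(BC,S)=51/2, d(BC,VZ)=99/4
iteration 3: select E,S (d=12); attach at lengths (6, 6); label the merged cluster ES
  updated: d(BC,ES)=43/2, d(ES,F)=23, d(ES,VZ)=51/2
iteration 4: select BC,ES (d=43/2); attach at lengths (29/4, 19/4); label the merged cluster BCES
  updated: d(BCES,F)=89/4, d(BCES,VZ)=201/8
iteration 5: select BCES,F (d=89/4); attach at lengths (3/8, 89/8); label the merged cluster BCEFS
  updated: d(BCEFS,VZ)=127/5
iteration 6: select BCEFS,VZ (d=127/5); attach at lengths (63/40, 51/5); label the merged cluster BCEFSVZ
final tree: ((((B:7/2,C:7/2):29/4,(E:6,S:6):19/4):3/8,F:89/8):63/40,(V:5/2,Z:5/2):51/5)
total length: 2371/40

2371/40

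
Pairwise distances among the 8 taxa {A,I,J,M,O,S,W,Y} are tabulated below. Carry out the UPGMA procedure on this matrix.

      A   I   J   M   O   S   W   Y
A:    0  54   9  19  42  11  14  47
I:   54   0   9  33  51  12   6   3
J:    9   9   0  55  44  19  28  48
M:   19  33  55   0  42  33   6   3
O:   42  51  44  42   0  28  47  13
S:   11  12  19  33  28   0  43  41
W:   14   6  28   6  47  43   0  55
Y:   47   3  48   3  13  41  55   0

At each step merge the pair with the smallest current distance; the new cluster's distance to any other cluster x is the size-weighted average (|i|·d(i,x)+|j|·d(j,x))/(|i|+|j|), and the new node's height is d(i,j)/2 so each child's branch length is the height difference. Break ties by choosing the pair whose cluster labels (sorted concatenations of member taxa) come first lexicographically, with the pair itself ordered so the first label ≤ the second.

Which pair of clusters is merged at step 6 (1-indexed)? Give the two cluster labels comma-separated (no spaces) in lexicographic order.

AJS,IMWY

iteration 1: select I,Y (d=3); attach at lengths (3/2, 3/2); label the merged cluster IY
  updated: d(A,IY)=101/2, d(IY,J)=57/2, d(IY,M)=18, d(IY,O)=32, d(IY,S)=53/2, d(IY,W)=61/2
iteration 2: select M,W (d=6); attach at lengths (3, 3); label the merged cluster MW
  updated: d(A,MW)=33/2, d(IY,MW)=97/4, d(J,MW)=83/2, d(MW,O)=89/2, d(MW,S)=38
iteration 3: select A,J (d=9); attach at lengths (9/2, 9/2); label the merged cluster AJ
  updated: d(AJ,IY)=79/2, d(AJ,MW)=29, d(AJ,O)=43, d(AJ,S)=15
iteration 4: select AJ,S (d=15); attach at lengths (3, 15/2); label the merged cluster AJS
  updated: d(AJS,IY)=211/6, d(AJS,MW)=32, d(AJS,O)=38
iteration 5: select IY,MW (d=97/4); attach at lengths (85/8, 73/8); label the merged cluster IMWY
  updated: d(AJS,IMWY)=403/12, d(IMWY,O)=153/4
iteration 6: select AJS,IMWY (d=403/12); attach at lengths (223/24, 14/3); label the merged cluster AIJMSWY
  updated: d(AIJMSWY,O)=267/7
iteration 7: select AIJMSWY,O (d=267/7); attach at lengths (383/168, 267/14); label the merged cluster AIJMOSWY
final tree: ((((A:9/2,J:9/2):3,S:15/2):223/24,((I:3/2,Y:3/2):85/8,(M:3,W:3):73/8):14/3):383/168,O:267/14)
total length: 7019/84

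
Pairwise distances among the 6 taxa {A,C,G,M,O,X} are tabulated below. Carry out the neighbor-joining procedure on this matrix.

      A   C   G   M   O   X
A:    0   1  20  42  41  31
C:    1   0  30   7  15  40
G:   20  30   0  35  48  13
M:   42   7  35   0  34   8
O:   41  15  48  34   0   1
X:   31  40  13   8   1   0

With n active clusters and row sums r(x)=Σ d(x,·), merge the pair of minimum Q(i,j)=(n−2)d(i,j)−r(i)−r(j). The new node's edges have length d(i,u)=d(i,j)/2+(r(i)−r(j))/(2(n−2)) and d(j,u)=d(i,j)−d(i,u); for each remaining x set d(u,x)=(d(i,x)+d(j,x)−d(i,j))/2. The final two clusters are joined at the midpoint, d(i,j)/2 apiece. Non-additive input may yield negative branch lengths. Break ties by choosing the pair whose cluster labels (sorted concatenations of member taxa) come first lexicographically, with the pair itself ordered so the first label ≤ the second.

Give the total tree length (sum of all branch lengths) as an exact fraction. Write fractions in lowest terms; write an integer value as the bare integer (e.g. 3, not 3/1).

871/16

1. join O+X (d=1, Q=-228) ⇒ OX; edges |O|=25/4, |X|=-21/4
  updated: d(A,OX)=71/2, d(C,OX)=27, d(G,OX)=30, d(M,OX)=41/2
2. join A+C (d=1, Q=-321/2) ⇒ AC; edges |A|=73/12, |C|=-61/12
  updated: d(AC,G)=49/2, d(AC,M)=24, d(AC,OX)=123/4
3. join AC+G (d=49/2, Q=-479/4) ⇒ ACG; edges |AC|=155/16, |G|=237/16
  updated: d(ACG,M)=69/4, d(ACG,OX)=145/8
4. join ACG+M (d=69/4, Q=-447/8) ⇒ ACGM; edges |ACG|=119/16, |M|=157/16
  updated: d(ACGM,OX)=171/16
5. join ACGM+OX (d=171/16) ⇒ ACGMOX; edges |ACGM|=171/32, |OX|=171/32
final tree: ((((A:73/12,C:-61/12):155/16,G:237/16):119/16,M:157/16):171/32,(O:25/4,X:-21/4):171/32)
total length: 871/16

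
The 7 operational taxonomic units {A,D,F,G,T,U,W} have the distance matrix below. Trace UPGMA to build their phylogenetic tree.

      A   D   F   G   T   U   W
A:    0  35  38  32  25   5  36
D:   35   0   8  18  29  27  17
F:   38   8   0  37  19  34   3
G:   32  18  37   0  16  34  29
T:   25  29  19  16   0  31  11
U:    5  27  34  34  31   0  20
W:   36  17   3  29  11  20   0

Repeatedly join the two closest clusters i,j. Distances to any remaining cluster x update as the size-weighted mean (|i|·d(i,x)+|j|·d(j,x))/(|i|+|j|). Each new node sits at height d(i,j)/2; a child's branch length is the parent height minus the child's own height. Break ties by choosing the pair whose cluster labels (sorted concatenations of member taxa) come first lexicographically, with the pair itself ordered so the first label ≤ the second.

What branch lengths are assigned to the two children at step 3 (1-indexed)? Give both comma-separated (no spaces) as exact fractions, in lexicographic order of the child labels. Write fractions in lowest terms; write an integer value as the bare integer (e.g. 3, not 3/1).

25/4,19/4

1. join F+W (d=3) ⇒ FW; edges |F|=3/2, |W|=3/2
  updated: d(A,FW)=37, d(D,FW)=25/2, d(FW,G)=33, d(FW,T)=15, d(FW,U)=27
2. join A+U (d=5) ⇒ AU; edges |A|=5/2, |U|=5/2
  updated: d(AU,D)=31, d(AU,FW)=32, d(AU,G)=33, d(AU,T)=28
3. join D+FW (d=25/2) ⇒ DFW; edges |D|=25/4, |FW|=19/4
  updated: d(AU,DFW)=95/3, d(DFW,G)=28, d(DFW,T)=59/3
4. join G+T (d=16) ⇒ GT; edges |G|=8, |T|=8
  updated: d(AU,GT)=61/2, d(DFW,GT)=143/6
5. join DFW+GT (d=143/6) ⇒ DFGTW; edges |DFW|=17/3, |GT|=47/12
  updated: d(AU,DFGTW)=156/5
6. join AU+DFGTW (d=156/5) ⇒ ADFGTUW; edges |AU|=131/10, |DFGTW|=221/60
final tree: ((A:5/2,U:5/2):131/10,((D:25/4,(F:3/2,W:3/2):19/4):17/3,(G:8,T:8):47/12):221/60)
total length: 1841/30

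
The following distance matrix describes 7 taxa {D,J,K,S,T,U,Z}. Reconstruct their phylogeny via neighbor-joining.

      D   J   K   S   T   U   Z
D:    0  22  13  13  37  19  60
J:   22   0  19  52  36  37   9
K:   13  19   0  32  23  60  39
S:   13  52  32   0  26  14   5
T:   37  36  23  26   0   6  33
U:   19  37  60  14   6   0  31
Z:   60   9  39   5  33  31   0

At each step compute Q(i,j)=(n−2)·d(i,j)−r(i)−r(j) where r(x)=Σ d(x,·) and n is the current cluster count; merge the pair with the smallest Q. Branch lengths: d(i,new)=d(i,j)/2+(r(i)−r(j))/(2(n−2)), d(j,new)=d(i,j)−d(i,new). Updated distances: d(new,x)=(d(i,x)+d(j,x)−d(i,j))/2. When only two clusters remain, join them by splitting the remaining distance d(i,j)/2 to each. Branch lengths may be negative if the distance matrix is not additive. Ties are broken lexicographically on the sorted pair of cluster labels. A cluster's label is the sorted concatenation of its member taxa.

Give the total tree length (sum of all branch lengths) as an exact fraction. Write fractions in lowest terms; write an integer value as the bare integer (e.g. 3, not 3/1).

iteration 1: select J,Z (d=9, Q=-307); attach at lengths (43/10, 47/10); label the merged cluster JZ
  updated: d(D,JZ)=73/2, d(JZ,K)=49/2, d(JZ,S)=24, d(JZ,T)=30, d(JZ,U)=59/2
iteration 2: select T,U (d=6, Q=-453/2); attach at lengths (35/16, 61/16); label the merged cluster TU
  updated: d(D,TU)=25, d(JZ,TU)=107/4, d(K,TU)=77/2, d(S,TU)=17
iteration 3: select D,K (d=13, Q=-313/2); attach at lengths (37/12, 119/12); label the merged cluster DK
  updated: d(DK,JZ)=24, d(DK,S)=16, d(DK,TU)=101/4
iteration 4: select DK,JZ (d=24, Q=-92); attach at lengths (77/8, 115/8); label the merged cluster DJKZ
  updated: d(DJKZ,S)=8, d(DJKZ,TU)=14
iteration 5: select DJKZ,S (d=8, Q=-39); attach at lengths (5/2, 11/2); label the merged cluster DJKSZ
  updated: d(DJKSZ,TU)=23/2
iteration 6: select DJKSZ,TU (d=23/2); attach at lengths (23/4, 23/4); label the merged cluster DJKSTUZ
final tree: ((((D:37/12,K:119/12):77/8,(J:43/10,Z:47/10):115/8):5/2,S:11/2):23/4,(T:35/16,U:61/16):23/4)
total length: 143/2

143/2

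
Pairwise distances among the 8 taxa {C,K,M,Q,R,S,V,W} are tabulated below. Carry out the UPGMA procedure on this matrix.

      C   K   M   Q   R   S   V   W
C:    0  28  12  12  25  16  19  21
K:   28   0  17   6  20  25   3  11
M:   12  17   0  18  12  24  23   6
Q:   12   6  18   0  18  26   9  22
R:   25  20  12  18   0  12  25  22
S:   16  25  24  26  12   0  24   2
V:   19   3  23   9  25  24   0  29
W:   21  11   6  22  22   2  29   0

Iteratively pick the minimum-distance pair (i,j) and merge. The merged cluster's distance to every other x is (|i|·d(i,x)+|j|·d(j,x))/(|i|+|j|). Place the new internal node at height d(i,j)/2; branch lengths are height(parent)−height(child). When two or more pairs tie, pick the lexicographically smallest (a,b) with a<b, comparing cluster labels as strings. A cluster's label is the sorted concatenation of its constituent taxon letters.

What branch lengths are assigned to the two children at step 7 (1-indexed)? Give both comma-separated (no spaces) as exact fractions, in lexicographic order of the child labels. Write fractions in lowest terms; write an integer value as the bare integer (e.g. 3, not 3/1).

iteration 1: select S,W (d=2); attach at lengths (1, 1); label the merged cluster SW
  updated: d(C,SW)=37/2, d(K,SW)=18, d(M,SW)=15, d(Q,SW)=24, d(R,SW)=17, d(SW,V)=53/2
iteration 2: select K,V (d=3); attach at lengths (3/2, 3/2); label the merged cluster KV
  updated: d(C,KV)=47/2, d(KV,M)=20, d(KV,Q)=15/2, d(KV,R)=45/2, d(KV,SW)=89/4
iteration 3: select KV,Q (d=15/2); attach at lengths (9/4, 15/4); label the merged cluster KQV
  updated: d(C,KQV)=59/3, d(KQV,M)=58/3, d(KQV,R)=21, d(KQV,SW)=137/6
iteration 4: select C,M (d=12); attach at lengths (6, 6); label the merged cluster CM
  updated: d(CM,KQV)=39/2, d(CM,R)=37/2, d(CM,SW)=67/4
iteration 5: select CM,SW (d=67/4); attach at lengths (19/8, 59/8); label the merged cluster CMSW
  updated: d(CMSW,KQV)=127/6, d(CMSW,R)=71/4
iteration 6: select CMSW,R (d=71/4); attach at lengths (1/2, 71/8); label the merged cluster CMRSW
  updated: d(CMRSW,KQV)=317/15
iteration 7: select CMRSW,KQV (d=317/15); attach at lengths (203/120, 409/60); label the merged cluster CKMQRSVW
final tree: ((((C:6,M:6):19/8,(S:1,W:1):59/8):1/2,R:71/8):203/120,((K:3/2,V:3/2):9/4,Q:15/4):409/60)
total length: 1519/30

203/120,409/60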